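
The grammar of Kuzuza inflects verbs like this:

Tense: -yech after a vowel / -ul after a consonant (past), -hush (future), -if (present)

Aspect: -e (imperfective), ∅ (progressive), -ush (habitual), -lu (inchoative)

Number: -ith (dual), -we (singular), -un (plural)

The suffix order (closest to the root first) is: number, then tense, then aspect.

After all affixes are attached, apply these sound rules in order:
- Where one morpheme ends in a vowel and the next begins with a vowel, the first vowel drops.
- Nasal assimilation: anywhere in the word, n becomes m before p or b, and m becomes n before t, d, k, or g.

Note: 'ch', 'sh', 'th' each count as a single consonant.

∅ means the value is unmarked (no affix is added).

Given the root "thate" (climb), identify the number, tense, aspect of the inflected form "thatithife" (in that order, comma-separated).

Segment: thate-ith-if-e.
number: -ith → dual.
tense: -if → present.
aspect: -e → imperfective.

dual, present, imperfective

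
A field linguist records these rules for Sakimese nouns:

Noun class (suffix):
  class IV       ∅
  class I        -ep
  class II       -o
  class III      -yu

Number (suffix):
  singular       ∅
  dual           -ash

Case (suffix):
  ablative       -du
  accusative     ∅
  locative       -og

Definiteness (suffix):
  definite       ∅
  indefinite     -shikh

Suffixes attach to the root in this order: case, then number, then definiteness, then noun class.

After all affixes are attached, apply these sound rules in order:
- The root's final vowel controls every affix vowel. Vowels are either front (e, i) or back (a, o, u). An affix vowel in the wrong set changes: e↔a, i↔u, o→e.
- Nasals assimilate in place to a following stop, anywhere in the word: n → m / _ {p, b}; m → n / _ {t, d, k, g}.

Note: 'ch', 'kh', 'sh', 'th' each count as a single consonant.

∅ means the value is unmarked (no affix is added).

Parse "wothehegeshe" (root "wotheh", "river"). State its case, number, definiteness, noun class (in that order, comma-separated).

locative, dual, definite, class II

Segment: wotheh-og-ash-o.
case: -og → locative.
number: -ash → dual.
definiteness: ∅ → definite.
noun class: -o → class II.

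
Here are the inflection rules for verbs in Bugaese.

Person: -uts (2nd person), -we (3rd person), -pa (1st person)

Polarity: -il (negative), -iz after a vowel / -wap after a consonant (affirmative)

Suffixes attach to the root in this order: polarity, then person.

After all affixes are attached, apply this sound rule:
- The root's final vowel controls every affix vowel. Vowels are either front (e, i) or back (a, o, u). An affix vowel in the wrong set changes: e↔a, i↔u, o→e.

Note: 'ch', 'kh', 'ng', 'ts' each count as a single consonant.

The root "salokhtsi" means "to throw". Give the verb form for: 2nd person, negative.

Attach polarity negative -il → salokhtsiil.
Attach person 2nd person -uts → salokhtsiiluts.
Apply vowel harmony: salokhtsiiluts → salokhtsiilits.

salokhtsiilits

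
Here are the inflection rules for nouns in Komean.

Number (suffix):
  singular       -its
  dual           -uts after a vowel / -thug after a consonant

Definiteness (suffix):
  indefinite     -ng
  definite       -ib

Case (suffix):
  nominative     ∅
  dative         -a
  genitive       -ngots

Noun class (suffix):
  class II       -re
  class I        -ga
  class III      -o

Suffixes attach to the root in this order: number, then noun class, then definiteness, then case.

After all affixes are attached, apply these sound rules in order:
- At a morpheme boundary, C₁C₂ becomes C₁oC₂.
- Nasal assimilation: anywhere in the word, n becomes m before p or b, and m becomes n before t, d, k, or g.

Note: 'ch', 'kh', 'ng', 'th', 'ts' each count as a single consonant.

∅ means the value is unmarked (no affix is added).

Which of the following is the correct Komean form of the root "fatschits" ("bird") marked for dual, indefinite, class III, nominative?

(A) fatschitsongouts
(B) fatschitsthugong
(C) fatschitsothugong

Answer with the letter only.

C

Attach number dual -thug (after consonant 'ts') → fatschitsthug.
Attach noun class class III -o → fatschitsthugo.
Attach definiteness indefinite -ng → fatschitsthugong.
case = nominative: zero marking, form stays fatschitsthugong.
Apply epenthesis: fatschitsthugong → fatschitsothugong.
Nasal assimilation: no change.
So the correct form is fatschitsothugong, option (C).
(A) fatschitsongouts is wrong: it has the affixes in the wrong order.
(B) fatschitsthugong is wrong: it fails to apply the sound rule(s).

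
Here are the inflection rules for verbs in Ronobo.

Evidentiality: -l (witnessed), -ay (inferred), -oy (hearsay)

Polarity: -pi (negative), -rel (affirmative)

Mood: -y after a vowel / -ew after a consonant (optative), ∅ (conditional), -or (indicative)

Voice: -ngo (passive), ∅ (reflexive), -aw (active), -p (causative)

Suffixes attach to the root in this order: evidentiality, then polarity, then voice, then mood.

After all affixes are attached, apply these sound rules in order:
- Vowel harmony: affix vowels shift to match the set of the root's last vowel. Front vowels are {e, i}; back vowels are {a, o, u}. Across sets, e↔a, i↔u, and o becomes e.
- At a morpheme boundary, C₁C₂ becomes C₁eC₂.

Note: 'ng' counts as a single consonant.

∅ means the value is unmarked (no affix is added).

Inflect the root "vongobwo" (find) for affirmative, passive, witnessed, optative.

Attach evidentiality witnessed -l → vongobwol.
Attach polarity affirmative -rel → vongobwolrel.
Attach voice passive -ngo → vongobwolrelngo.
Attach mood optative -y (after vowel 'o') → vongobwolrelngoy.
Apply vowel harmony: vongobwolrelngoy → vongobwolralngoy.
Apply epenthesis: vongobwolralngoy → vongobwoleralengoy.

vongobwoleralengoy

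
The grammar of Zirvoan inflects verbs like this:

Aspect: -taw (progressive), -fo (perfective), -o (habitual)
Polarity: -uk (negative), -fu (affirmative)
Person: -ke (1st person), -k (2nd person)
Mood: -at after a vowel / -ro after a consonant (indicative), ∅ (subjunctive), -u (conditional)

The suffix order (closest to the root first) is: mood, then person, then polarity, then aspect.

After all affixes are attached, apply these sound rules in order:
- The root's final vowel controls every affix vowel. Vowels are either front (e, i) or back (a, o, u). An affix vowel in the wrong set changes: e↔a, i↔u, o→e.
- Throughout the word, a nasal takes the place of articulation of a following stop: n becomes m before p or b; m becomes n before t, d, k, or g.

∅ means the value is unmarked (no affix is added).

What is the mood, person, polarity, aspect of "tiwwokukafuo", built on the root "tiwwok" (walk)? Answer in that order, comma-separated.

Segment: tiwwok-u-ke-fu-o.
mood: -u → conditional.
person: -ke → 1st person.
polarity: -fu → affirmative.
aspect: -o → habitual.

conditional, 1st person, affirmative, habitual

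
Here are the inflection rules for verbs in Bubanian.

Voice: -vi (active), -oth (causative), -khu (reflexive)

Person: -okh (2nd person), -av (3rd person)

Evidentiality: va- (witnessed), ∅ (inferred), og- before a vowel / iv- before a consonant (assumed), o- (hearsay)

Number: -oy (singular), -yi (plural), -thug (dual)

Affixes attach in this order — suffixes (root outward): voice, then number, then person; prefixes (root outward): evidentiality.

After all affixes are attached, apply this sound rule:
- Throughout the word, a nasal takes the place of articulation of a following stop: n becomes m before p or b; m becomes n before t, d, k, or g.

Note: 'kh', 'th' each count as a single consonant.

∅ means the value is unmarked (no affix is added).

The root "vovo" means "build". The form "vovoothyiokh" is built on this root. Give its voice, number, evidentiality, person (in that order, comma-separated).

Segment: vovo-oth-yi-okh.
voice: -oth → causative.
number: -yi → plural.
evidentiality: ∅ → inferred.
person: -okh → 2nd person.

causative, plural, inferred, 2nd person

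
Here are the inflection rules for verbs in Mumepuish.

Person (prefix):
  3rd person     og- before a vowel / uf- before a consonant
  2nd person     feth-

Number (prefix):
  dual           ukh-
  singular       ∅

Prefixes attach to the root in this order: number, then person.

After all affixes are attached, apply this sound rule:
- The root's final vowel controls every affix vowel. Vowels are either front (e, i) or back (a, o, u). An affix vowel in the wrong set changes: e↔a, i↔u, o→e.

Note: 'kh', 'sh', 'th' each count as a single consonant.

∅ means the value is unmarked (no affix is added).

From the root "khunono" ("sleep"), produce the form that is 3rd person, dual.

Attach number dual ukh- → ukhkhunono.
Attach person 3rd person og- (before vowel 'u') → ogukhkhunono.
Vowel harmony: no change.

ogukhkhunono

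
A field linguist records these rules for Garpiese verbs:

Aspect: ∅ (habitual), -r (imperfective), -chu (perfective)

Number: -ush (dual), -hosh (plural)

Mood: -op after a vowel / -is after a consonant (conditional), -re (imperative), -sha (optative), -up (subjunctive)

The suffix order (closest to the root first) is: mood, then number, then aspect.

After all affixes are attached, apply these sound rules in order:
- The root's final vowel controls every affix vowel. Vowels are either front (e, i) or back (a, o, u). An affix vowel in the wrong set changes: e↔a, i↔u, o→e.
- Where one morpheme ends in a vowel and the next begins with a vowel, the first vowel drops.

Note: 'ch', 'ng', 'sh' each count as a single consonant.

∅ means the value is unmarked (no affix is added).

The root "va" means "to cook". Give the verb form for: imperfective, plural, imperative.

Attach mood imperative -re → vare.
Attach number plural -hosh → varehosh.
Attach aspect imperfective -r → varehoshr.
Apply vowel harmony: varehoshr → varahoshr.
Vowel deletion: no change.

varahoshr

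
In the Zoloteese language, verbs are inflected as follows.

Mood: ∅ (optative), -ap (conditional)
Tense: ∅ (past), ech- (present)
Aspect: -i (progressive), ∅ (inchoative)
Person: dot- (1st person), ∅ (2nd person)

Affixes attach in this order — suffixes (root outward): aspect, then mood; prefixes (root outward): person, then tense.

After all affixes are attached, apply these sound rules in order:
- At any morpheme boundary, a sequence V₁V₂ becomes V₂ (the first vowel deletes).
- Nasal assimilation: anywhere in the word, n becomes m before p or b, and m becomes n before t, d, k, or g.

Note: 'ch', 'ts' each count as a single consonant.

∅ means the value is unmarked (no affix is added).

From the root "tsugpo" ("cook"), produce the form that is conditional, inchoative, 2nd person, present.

person = 2nd person: zero marking, form stays tsugpo.
aspect = inchoative: zero marking, form stays tsugpo.
Attach mood conditional -ap → tsugpoap.
Attach tense present ech- → echtsugpoap.
Apply vowel deletion: echtsugpoap → echtsugpap.
Nasal assimilation: no change.

echtsugpap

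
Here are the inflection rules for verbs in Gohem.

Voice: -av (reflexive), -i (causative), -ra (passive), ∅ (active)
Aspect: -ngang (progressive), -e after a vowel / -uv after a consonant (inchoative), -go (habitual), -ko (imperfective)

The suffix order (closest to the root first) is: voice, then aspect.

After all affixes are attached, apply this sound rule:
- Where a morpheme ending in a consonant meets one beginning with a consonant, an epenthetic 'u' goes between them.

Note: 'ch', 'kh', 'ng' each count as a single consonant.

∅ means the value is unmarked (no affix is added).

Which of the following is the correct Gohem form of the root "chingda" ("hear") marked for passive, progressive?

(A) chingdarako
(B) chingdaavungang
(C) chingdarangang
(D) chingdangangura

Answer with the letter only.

C

Attach voice passive -ra → chingdara.
Attach aspect progressive -ngang → chingdarangang.
Epenthesis: no change.
So the correct form is chingdarangang, option (C).
(A) chingdarako is wrong: it uses imperfective instead of progressive for aspect.
(D) chingdangangura is wrong: it has the affixes in the wrong order.
(B) chingdaavungang is wrong: it uses reflexive instead of passive for voice.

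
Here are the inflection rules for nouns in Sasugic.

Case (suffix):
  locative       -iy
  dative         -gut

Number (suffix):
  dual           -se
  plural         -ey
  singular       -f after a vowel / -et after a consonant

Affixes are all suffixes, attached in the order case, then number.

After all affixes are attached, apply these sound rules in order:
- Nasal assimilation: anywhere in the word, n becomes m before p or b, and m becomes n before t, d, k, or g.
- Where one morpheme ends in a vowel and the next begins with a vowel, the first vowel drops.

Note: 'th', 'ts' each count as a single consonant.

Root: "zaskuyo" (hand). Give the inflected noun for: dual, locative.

Attach case locative -iy → zaskuyoiy.
Attach number dual -se → zaskuyoiyse.
Nasal assimilation: no change.
Apply vowel deletion: zaskuyoiyse → zaskuyiyse.

zaskuyiyse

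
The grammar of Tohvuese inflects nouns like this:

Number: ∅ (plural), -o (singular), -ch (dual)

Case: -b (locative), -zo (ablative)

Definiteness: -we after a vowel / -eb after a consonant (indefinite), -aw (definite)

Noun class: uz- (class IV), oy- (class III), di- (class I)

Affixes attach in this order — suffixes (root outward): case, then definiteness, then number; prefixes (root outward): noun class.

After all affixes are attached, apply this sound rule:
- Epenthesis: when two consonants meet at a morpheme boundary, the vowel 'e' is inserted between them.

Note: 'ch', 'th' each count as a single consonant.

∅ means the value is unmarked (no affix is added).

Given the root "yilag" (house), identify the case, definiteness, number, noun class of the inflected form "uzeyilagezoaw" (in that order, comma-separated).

Segment: uz-yilag-zo-aw.
case: -zo → ablative.
definiteness: -aw → definite.
number: ∅ → plural.
noun class: uz- → class IV.

ablative, definite, plural, class IV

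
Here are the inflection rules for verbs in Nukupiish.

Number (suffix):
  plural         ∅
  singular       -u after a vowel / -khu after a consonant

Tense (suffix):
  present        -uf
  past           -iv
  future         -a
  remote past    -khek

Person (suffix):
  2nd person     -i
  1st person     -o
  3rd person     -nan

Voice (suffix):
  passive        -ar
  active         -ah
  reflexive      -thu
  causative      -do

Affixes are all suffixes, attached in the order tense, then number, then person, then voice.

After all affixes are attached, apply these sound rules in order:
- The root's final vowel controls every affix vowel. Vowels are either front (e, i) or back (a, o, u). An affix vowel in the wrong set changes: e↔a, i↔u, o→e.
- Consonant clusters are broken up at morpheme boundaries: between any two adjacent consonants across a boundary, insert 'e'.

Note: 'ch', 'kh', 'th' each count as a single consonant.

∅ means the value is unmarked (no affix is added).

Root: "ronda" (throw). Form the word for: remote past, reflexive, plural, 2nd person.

Attach tense remote past -khek → rondakhek.
number = plural: zero marking, form stays rondakhek.
Attach person 2nd person -i → rondakheki.
Attach voice reflexive -thu → rondakhekithu.
Apply vowel harmony: rondakhekithu → rondakhakuthu.
Epenthesis: no change.

rondakhakuthu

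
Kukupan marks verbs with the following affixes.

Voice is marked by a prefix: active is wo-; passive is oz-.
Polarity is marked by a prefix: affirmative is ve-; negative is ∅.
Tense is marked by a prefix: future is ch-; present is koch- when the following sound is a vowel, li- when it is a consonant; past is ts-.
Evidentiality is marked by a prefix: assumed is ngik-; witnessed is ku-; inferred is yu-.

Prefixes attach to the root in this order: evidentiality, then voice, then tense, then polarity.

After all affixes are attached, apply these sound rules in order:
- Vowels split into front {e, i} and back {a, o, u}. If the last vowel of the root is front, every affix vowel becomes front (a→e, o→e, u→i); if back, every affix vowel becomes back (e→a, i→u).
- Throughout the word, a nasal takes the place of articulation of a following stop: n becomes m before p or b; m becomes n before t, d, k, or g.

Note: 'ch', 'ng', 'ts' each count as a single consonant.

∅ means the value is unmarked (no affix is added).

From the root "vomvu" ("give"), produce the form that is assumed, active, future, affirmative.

vachwongukvomvu

Attach evidentiality assumed ngik- → ngikvomvu.
Attach voice active wo- → wongikvomvu.
Attach tense future ch- → chwongikvomvu.
Attach polarity affirmative ve- → vechwongikvomvu.
Apply vowel harmony: vechwongikvomvu → vachwongukvomvu.
Nasal assimilation: no change.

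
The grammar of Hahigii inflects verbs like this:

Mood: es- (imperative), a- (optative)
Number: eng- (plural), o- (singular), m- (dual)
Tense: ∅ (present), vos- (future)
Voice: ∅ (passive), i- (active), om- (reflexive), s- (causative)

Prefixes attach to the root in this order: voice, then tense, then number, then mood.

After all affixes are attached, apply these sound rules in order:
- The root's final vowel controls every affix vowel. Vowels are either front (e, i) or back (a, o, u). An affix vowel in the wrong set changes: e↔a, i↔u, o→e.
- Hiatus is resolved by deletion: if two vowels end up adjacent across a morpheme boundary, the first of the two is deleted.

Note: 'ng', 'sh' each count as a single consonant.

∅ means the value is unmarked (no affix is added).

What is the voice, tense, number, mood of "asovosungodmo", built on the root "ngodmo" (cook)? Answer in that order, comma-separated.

Segment: es-o-vos-i-ngodmo.
voice: i- → active.
tense: vos- → future.
number: o- → singular.
mood: es- → imperative.

active, future, singular, imperative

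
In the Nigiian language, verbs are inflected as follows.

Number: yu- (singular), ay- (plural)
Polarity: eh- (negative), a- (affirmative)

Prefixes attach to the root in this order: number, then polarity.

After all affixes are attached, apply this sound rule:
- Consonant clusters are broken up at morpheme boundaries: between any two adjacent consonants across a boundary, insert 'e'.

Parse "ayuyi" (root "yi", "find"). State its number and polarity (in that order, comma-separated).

Segment: a-yu-yi.
number: yu- → singular.
polarity: a- → affirmative.

singular, affirmative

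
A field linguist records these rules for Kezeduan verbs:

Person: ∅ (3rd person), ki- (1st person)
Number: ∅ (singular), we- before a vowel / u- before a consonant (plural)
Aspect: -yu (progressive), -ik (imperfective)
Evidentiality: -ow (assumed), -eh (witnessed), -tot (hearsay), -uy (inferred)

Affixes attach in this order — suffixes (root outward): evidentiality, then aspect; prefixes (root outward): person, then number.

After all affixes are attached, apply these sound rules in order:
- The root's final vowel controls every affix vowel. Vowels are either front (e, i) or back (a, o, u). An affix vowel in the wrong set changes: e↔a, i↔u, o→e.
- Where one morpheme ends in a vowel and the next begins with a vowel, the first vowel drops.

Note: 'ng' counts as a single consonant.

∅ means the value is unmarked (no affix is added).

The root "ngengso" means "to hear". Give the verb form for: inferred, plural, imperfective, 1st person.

ukungengsuyuk

Attach person 1st person ki- → kingengso.
Attach number plural u- (before consonant 'k') → ukingengso.
Attach evidentiality inferred -uy → ukingengsouy.
Attach aspect imperfective -ik → ukingengsouyik.
Apply vowel harmony: ukingengsouyik → ukungengsouyuk.
Apply vowel deletion: ukungengsouyuk → ukungengsuyuk.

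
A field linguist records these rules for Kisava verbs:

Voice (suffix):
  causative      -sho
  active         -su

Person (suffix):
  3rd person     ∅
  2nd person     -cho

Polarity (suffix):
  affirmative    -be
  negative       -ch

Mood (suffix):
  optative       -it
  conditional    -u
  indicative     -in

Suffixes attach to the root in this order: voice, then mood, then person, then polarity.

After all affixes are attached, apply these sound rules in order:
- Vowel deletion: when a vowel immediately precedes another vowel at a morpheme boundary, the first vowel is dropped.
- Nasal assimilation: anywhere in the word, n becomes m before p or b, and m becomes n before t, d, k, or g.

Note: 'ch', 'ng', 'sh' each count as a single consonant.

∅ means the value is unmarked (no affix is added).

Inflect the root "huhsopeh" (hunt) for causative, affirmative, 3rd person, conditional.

huhsopehshube

Attach voice causative -sho → huhsopehsho.
Attach mood conditional -u → huhsopehshou.
person = 3rd person: zero marking, form stays huhsopehshou.
Attach polarity affirmative -be → huhsopehshoube.
Apply vowel deletion: huhsopehshoube → huhsopehshube.
Nasal assimilation: no change.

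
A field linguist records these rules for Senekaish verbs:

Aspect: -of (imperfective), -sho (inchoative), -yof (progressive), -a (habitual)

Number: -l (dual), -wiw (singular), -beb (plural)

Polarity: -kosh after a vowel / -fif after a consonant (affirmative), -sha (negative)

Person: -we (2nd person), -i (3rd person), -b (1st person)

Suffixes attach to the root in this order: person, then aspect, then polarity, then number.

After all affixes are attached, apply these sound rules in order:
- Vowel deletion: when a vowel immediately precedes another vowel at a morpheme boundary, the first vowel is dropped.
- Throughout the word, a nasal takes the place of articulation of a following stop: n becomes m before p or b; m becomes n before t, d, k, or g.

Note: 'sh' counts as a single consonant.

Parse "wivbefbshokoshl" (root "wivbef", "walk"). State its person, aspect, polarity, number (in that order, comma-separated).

Segment: wivbef-b-sho-kosh-l.
person: -b → 1st person.
aspect: -sho → inchoative.
polarity: -kosh/fif → affirmative.
number: -l → dual.

1st person, inchoative, affirmative, dual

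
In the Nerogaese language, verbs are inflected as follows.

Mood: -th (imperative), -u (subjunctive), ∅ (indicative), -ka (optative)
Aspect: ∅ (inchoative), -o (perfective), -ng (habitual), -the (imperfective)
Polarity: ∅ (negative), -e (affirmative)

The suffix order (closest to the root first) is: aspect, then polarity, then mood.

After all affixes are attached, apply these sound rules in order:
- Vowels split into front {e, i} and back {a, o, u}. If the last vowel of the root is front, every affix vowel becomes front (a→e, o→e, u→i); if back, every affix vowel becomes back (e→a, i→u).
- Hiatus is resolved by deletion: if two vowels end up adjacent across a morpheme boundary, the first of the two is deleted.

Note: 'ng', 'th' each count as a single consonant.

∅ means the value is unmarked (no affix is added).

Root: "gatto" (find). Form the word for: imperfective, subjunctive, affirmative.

gattothu

Attach aspect imperfective -the → gattothe.
Attach polarity affirmative -e → gattothee.
Attach mood subjunctive -u → gattotheeu.
Apply vowel harmony: gattotheeu → gattothaau.
Apply vowel deletion: gattothaau → gattothu.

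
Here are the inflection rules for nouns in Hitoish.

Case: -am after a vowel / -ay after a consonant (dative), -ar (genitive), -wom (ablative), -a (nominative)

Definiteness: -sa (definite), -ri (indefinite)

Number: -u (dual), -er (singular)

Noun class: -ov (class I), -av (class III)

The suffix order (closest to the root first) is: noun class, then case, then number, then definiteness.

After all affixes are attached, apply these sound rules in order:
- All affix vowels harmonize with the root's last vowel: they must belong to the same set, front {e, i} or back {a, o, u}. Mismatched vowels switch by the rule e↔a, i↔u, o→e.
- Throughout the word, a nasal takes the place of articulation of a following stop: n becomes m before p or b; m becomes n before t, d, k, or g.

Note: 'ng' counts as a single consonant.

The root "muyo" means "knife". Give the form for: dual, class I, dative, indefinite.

Attach noun class class I -ov → muyoov.
Attach case dative -ay (after consonant 'v') → muyoovay.
Attach number dual -u → muyoovayu.
Attach definiteness indefinite -ri → muyoovayuri.
Apply vowel harmony: muyoovayuri → muyoovayuru.
Nasal assimilation: no change.

muyoovayuru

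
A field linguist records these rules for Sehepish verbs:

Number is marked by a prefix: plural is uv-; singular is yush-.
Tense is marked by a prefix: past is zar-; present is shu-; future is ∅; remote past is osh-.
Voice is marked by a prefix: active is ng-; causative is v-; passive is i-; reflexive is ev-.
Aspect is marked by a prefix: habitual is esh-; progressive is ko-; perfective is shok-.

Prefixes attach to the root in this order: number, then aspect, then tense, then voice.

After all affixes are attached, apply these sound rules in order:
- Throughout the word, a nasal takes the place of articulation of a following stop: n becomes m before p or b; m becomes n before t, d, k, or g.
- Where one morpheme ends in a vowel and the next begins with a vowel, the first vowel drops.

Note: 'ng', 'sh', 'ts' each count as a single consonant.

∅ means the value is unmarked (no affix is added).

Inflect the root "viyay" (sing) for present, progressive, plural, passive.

Attach number plural uv- → uvviyay.
Attach aspect progressive ko- → kouvviyay.
Attach tense present shu- → shukouvviyay.
Attach voice passive i- → ishukouvviyay.
Nasal assimilation: no change.
Apply vowel deletion: ishukouvviyay → ishukuvviyay.

ishukuvviyay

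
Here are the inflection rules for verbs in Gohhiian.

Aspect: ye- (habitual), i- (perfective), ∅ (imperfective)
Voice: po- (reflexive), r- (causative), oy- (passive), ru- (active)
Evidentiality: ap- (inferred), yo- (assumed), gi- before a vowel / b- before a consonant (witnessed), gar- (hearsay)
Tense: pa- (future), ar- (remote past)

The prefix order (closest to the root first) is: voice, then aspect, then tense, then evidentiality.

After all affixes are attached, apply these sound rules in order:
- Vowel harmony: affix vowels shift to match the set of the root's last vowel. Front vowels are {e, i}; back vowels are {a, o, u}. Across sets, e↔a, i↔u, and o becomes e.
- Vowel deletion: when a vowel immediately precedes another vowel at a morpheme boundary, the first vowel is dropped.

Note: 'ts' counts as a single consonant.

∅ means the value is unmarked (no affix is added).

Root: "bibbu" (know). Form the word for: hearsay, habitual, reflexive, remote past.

gararyapobibbu

Attach voice reflexive po- → pobibbu.
Attach aspect habitual ye- → yepobibbu.
Attach tense remote past ar- → aryepobibbu.
Attach evidentiality hearsay gar- → gararyepobibbu.
Apply vowel harmony: gararyepobibbu → gararyapobibbu.
Vowel deletion: no change.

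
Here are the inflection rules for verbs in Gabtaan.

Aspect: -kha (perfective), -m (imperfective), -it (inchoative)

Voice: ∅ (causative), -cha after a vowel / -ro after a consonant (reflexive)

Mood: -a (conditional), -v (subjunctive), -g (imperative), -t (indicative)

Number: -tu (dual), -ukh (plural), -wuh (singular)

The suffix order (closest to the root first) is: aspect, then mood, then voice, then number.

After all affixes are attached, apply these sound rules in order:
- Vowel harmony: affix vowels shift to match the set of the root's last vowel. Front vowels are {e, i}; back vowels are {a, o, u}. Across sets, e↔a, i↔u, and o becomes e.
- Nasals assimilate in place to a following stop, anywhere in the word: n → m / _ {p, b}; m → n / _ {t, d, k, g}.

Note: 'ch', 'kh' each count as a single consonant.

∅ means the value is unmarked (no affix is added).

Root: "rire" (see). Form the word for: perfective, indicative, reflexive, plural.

rirekhetreikh

Attach aspect perfective -kha → rirekha.
Attach mood indicative -t → rirekhat.
Attach voice reflexive -ro (after consonant 't') → rirekhatro.
Attach number plural -ukh → rirekhatroukh.
Apply vowel harmony: rirekhatroukh → rirekhetreikh.
Nasal assimilation: no change.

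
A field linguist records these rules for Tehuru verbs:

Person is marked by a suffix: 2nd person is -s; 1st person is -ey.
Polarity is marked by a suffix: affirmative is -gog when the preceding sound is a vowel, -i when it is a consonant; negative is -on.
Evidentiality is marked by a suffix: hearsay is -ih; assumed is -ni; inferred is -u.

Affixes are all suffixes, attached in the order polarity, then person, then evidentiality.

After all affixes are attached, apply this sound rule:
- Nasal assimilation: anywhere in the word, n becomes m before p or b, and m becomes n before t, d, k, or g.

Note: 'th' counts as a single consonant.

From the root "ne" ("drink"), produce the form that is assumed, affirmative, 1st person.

Attach polarity affirmative -gog (after vowel 'e') → negog.
Attach person 1st person -ey → negogey.
Attach evidentiality assumed -ni → negogeyni.
Nasal assimilation: no change.

negogeyni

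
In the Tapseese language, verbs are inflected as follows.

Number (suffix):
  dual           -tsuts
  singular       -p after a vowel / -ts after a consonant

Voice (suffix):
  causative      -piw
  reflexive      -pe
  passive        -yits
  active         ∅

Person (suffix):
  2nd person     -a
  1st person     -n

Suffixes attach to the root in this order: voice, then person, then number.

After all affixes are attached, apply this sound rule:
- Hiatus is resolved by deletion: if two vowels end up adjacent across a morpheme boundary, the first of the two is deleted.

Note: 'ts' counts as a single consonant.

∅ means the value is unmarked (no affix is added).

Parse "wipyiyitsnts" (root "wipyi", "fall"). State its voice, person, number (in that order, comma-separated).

passive, 1st person, singular

Segment: wipyi-yits-n-ts.
voice: -yits → passive.
person: -n → 1st person.
number: -p/ts → singular.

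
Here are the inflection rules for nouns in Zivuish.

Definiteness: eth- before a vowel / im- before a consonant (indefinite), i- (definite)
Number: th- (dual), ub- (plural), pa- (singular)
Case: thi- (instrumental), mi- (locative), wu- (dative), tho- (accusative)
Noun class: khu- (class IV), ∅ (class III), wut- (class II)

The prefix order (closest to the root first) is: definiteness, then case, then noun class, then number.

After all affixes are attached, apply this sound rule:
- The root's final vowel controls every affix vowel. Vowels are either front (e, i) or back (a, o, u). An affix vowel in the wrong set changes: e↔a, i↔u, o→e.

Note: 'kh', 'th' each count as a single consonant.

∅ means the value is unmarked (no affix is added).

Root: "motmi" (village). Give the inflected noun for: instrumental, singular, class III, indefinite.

Attach definiteness indefinite im- (before consonant 'm') → immotmi.
Attach case instrumental thi- → thiimmotmi.
noun class = class III: zero marking, form stays thiimmotmi.
Attach number singular pa- → pathiimmotmi.
Apply vowel harmony: pathiimmotmi → pethiimmotmi.

pethiimmotmi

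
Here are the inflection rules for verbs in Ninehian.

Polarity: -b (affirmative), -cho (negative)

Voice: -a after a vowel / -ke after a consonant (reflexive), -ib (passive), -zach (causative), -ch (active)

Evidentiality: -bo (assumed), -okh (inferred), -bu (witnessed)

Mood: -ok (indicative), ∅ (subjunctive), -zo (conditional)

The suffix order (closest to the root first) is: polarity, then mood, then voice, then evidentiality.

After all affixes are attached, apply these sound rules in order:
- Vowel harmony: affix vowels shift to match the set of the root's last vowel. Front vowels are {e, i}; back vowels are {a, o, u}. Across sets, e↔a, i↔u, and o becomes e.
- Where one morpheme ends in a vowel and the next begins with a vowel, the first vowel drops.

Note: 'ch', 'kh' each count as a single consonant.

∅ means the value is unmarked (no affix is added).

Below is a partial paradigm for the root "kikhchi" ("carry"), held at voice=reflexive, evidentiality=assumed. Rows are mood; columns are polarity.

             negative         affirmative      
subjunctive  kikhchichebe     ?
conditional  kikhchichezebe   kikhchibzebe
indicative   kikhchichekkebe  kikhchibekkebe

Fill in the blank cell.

kikhchibkebe

Attach polarity affirmative -b → kikhchib.
mood = subjunctive: zero marking, form stays kikhchib.
Attach voice reflexive -ke (after consonant 'b') → kikhchibke.
Attach evidentiality assumed -bo → kikhchibkebo.
Apply vowel harmony: kikhchibkebo → kikhchibkebe.
Vowel deletion: no change.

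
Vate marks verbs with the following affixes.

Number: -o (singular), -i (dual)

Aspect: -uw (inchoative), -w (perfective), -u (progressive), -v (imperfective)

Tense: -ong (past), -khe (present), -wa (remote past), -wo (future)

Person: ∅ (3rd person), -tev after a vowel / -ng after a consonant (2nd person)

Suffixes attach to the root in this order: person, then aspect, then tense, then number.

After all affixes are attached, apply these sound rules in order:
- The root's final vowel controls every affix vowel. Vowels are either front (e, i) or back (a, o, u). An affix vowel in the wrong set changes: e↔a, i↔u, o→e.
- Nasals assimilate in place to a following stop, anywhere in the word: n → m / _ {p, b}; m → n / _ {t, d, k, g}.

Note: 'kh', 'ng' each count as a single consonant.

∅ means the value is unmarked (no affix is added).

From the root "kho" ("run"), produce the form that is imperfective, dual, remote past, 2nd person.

khotavvwau

Attach person 2nd person -tev (after vowel 'o') → khotev.
Attach aspect imperfective -v → khotevv.
Attach tense remote past -wa → khotevvwa.
Attach number dual -i → khotevvwai.
Apply vowel harmony: khotevvwai → khotavvwau.
Nasal assimilation: no change.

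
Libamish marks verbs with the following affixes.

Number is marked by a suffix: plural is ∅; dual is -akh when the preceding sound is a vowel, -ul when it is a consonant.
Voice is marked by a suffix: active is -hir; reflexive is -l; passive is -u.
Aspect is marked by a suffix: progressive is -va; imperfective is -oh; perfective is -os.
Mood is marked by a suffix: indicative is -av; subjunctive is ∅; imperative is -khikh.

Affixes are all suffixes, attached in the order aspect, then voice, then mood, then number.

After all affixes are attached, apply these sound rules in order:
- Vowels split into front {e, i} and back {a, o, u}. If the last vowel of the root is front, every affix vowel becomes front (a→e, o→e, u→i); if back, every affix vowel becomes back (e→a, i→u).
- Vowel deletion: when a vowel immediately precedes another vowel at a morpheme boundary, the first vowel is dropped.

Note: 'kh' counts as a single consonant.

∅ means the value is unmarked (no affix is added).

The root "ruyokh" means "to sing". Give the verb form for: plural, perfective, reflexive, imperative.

ruyokhoslkhukh

Attach aspect perfective -os → ruyokhos.
Attach voice reflexive -l → ruyokhosl.
Attach mood imperative -khikh → ruyokhoslkhikh.
number = plural: zero marking, form stays ruyokhoslkhikh.
Apply vowel harmony: ruyokhoslkhikh → ruyokhoslkhukh.
Vowel deletion: no change.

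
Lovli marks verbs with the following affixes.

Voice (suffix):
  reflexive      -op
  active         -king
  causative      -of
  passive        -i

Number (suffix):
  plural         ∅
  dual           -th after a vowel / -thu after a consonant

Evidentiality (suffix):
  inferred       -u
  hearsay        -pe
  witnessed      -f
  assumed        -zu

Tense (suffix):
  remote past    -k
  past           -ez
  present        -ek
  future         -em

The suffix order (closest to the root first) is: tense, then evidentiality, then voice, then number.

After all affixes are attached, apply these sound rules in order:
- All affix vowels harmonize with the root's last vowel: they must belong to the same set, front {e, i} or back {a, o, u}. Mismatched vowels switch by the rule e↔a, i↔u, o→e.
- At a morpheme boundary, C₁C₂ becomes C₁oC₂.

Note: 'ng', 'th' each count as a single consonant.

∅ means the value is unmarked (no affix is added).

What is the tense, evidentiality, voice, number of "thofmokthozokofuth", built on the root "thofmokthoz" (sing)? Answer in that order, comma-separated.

Segment: thofmokthoz-k-f-i-th.
tense: -k → remote past.
evidentiality: -f → witnessed.
voice: -i → passive.
number: -th/thu → dual.

remote past, witnessed, passive, dual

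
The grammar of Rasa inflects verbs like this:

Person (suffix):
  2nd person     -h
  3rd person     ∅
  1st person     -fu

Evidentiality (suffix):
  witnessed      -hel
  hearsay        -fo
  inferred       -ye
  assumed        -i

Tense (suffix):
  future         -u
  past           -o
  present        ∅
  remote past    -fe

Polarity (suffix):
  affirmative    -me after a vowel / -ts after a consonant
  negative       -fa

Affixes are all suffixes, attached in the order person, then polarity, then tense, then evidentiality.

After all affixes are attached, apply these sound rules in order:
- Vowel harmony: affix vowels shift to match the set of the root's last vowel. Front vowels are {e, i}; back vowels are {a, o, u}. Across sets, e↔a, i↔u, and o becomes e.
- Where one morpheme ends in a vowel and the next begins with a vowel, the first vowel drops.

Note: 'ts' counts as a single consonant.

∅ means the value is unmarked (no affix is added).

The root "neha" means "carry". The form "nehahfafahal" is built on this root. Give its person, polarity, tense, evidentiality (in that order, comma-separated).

Segment: neha-h-fa-fe-hel.
person: -h → 2nd person.
polarity: -fa → negative.
tense: -fe → remote past.
evidentiality: -hel → witnessed.

2nd person, negative, remote past, witnessed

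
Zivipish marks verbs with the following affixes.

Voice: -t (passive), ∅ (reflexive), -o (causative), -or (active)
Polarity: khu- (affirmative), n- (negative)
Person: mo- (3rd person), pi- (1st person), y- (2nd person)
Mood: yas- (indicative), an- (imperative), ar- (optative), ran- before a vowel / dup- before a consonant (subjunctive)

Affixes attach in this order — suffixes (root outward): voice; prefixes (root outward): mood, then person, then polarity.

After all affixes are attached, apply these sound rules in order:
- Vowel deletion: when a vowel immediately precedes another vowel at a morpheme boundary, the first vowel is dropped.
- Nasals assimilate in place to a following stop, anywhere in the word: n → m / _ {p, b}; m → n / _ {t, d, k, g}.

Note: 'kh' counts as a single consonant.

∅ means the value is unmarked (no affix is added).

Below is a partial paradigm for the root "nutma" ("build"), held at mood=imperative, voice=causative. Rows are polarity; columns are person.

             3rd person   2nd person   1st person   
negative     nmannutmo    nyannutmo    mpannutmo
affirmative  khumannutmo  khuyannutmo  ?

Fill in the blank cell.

Attach mood imperative an- → annutma.
Attach person 1st person pi- → piannutma.
Attach voice causative -o → piannutmao.
Attach polarity affirmative khu- → khupiannutmao.
Apply vowel deletion: khupiannutmao → khupannutmo.
Nasal assimilation: no change.

khupannutmo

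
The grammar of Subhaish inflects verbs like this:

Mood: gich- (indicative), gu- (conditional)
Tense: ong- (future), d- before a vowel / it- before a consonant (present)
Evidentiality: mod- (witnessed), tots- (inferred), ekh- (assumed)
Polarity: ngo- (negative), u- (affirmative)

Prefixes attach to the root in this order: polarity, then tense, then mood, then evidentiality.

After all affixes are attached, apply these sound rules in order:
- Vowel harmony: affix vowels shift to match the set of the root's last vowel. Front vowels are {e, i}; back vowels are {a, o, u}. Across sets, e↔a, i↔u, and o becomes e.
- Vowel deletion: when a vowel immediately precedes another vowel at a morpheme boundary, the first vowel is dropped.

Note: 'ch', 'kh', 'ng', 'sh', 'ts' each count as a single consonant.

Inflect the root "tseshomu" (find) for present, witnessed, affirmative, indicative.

modguchdutseshomu

Attach polarity affirmative u- → utseshomu.
Attach tense present d- (before vowel 'u') → dutseshomu.
Attach mood indicative gich- → gichdutseshomu.
Attach evidentiality witnessed mod- → modgichdutseshomu.
Apply vowel harmony: modgichdutseshomu → modguchdutseshomu.
Vowel deletion: no change.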